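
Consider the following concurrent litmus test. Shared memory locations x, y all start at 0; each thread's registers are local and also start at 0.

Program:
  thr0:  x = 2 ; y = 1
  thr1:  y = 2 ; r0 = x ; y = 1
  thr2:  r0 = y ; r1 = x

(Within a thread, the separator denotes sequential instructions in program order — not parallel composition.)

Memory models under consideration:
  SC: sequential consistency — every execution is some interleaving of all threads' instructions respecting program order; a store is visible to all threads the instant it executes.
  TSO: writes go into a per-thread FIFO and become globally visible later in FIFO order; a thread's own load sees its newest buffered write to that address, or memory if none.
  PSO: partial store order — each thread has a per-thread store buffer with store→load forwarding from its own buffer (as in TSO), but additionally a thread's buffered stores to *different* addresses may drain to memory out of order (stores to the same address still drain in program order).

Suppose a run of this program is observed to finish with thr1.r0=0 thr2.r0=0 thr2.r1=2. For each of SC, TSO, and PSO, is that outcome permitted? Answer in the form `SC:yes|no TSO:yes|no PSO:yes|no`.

SC:yes TSO:yes PSO:yes

outcome vector order: (thr1.r0,thr2.r0,thr2.r1)
SC (11): 000, 002, 010, 012, 020, 022, 200, 202, 212, 220, 222
TSO (11): 000, 002, 010, 012, 020, 022, 200, 202, 212, 220, 222
PSO (12): 000, 002, 010, 012, 020, 022, 200, 202, 210, 212, 220, 222
target 002 ∈ {SC,TSO,PSO}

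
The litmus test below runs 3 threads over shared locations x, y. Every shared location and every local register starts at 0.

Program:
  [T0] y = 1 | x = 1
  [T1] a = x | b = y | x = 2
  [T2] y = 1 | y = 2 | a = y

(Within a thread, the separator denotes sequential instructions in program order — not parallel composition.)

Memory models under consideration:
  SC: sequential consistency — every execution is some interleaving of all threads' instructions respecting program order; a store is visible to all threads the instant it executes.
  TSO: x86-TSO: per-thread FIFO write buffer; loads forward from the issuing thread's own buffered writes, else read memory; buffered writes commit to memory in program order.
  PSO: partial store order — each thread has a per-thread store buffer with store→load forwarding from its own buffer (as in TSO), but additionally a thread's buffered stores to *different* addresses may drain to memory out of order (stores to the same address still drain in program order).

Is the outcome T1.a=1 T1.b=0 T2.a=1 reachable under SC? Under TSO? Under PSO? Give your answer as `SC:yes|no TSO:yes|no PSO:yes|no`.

outcome vector order: (T1.a,T1.b,T2.a)
SC: 9 outcomes — {<0 0 1>, <0 0 2>, <0 1 1>, <0 1 2>, <0 2 1>, <0 2 2>, <1 1 1>, <1 1 2>, <1 2 2>}
TSO: 9 outcomes — {<0 0 1>, <0 0 2>, <0 1 1>, <0 1 2>, <0 2 1>, <0 2 2>, <1 1 1>, <1 1 2>, <1 2 2>}
PSO: 12 outcomes — {<0 0 1>, <0 0 2>, <0 1 1>, <0 1 2>, <0 2 1>, <0 2 2>, <1 0 1>, <1 0 2>, <1 1 1>, <1 1 2>, <1 2 1>, <1 2 2>}
target <1 0 1> ∈ {PSO}

SC:no TSO:no PSO:yes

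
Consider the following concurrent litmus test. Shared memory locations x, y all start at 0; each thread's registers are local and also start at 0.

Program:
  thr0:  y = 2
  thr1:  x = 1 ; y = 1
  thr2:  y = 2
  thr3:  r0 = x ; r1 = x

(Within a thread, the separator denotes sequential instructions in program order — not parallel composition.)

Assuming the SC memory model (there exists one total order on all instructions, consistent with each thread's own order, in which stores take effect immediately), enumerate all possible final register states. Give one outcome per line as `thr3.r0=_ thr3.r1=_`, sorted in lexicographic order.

thr3.r0=0 thr3.r1=0
thr3.r0=0 thr3.r1=1
thr3.r0=1 thr3.r1=1

outcome vector order: (thr3.r0,thr3.r1)
|SC outcomes| = 3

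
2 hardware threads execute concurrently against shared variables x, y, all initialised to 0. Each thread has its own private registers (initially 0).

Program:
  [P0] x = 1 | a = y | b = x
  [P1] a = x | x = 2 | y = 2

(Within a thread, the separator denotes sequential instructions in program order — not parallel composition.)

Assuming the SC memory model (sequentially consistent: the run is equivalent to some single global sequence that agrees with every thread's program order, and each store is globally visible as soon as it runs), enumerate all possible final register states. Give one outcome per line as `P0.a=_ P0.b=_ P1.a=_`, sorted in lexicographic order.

P0.a=0 P0.b=1 P1.a=0
P0.a=0 P0.b=1 P1.a=1
P0.a=0 P0.b=2 P1.a=0
P0.a=0 P0.b=2 P1.a=1
P0.a=2 P0.b=1 P1.a=0
P0.a=2 P0.b=2 P1.a=0
P0.a=2 P0.b=2 P1.a=1

outcome vector order: (P0.a,P0.b,P1.a)
|SC outcomes| = 7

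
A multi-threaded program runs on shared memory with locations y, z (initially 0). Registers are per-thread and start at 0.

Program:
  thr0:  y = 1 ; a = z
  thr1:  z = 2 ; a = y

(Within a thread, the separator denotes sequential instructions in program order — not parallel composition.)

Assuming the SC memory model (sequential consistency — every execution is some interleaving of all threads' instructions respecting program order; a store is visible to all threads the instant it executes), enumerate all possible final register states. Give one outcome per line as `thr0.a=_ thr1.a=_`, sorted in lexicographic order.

outcome vector order: (thr0.a,thr1.a)
|SC outcomes| = 3

thr0.a=0 thr1.a=1
thr0.a=2 thr1.a=0
thr0.a=2 thr1.a=1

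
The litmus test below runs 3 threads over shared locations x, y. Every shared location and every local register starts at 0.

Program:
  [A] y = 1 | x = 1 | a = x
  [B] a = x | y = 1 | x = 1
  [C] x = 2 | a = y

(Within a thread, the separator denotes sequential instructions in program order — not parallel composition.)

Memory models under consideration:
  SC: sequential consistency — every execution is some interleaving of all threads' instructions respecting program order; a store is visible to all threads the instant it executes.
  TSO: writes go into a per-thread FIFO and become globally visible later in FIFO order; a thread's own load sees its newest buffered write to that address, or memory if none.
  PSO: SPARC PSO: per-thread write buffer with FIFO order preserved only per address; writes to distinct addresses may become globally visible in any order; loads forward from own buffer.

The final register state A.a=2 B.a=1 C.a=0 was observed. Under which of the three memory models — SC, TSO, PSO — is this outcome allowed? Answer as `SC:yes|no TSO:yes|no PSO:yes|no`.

SC:no TSO:yes PSO:yes

outcome vector order: (A.a,B.a,C.a)
SC (9): (1,0,0) (1,0,1) (1,1,0) (1,1,1) (1,2,0) (1,2,1) (2,0,1) (2,1,1) (2,2,1)
TSO (12): (1,0,0) (1,0,1) (1,1,0) (1,1,1) (1,2,0) (1,2,1) (2,0,0) (2,0,1) (2,1,0) (2,1,1) (2,2,0) (2,2,1)
PSO (12): (1,0,0) (1,0,1) (1,1,0) (1,1,1) (1,2,0) (1,2,1) (2,0,0) (2,0,1) (2,1,0) (2,1,1) (2,2,0) (2,2,1)
target (2,1,0) ∈ {TSO,PSO}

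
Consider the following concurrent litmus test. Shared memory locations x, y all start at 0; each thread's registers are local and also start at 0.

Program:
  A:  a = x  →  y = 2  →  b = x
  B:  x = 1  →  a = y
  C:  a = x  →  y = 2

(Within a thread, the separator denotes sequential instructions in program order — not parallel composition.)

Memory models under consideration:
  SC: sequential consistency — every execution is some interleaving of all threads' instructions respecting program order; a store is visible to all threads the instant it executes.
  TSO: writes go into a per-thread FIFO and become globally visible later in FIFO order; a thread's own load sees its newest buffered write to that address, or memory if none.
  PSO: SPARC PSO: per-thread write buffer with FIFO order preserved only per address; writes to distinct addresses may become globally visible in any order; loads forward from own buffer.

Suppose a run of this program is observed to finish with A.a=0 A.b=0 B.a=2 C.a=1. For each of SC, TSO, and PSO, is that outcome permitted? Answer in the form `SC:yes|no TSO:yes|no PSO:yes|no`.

SC:yes TSO:yes PSO:yes

outcome vector order: (A.a,A.b,B.a,C.a)
SC: 10 outcomes — {<0 0 2 0>; <0 0 2 1>; <0 1 0 0>; <0 1 0 1>; <0 1 2 0>; <0 1 2 1>; <1 1 0 0>; <1 1 0 1>; <1 1 2 0>; <1 1 2 1>}
TSO: 12 outcomes — {<0 0 0 0>; <0 0 0 1>; <0 0 2 0>; <0 0 2 1>; <0 1 0 0>; <0 1 0 1>; <0 1 2 0>; <0 1 2 1>; <1 1 0 0>; <1 1 0 1>; <1 1 2 0>; <1 1 2 1>}
PSO: 12 outcomes — {<0 0 0 0>; <0 0 0 1>; <0 0 2 0>; <0 0 2 1>; <0 1 0 0>; <0 1 0 1>; <0 1 2 0>; <0 1 2 1>; <1 1 0 0>; <1 1 0 1>; <1 1 2 0>; <1 1 2 1>}
target <0 0 2 1> ∈ {SC,TSO,PSO}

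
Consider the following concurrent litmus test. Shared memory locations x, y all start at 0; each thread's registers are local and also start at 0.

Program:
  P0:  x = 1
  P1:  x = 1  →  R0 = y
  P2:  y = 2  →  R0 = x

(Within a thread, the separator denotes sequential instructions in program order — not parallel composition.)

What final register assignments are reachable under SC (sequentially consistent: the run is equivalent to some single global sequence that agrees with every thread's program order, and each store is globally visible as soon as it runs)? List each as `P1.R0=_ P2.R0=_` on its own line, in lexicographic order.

P1.R0=0 P2.R0=1
P1.R0=2 P2.R0=0
P1.R0=2 P2.R0=1

outcome vector order: (P1.R0,P2.R0)
|SC outcomes| = 3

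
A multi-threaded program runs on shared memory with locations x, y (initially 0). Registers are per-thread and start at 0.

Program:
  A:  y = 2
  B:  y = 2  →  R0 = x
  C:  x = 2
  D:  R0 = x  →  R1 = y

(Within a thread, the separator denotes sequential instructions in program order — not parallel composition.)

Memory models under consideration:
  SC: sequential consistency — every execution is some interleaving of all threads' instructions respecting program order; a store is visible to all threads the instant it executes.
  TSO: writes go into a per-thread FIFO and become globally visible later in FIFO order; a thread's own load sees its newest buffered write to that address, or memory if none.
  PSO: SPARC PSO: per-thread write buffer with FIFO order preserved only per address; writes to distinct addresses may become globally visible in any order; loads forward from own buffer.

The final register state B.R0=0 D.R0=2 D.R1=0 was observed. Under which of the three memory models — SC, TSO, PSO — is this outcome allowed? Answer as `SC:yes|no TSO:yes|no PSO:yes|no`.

outcome vector order: (B.R0,D.R0,D.R1)
SC (7): 0/0/0 0/0/2 0/2/2 2/0/0 2/0/2 2/2/0 2/2/2
TSO (8): 0/0/0 0/0/2 0/2/0 0/2/2 2/0/0 2/0/2 2/2/0 2/2/2
PSO (8): 0/0/0 0/0/2 0/2/0 0/2/2 2/0/0 2/0/2 2/2/0 2/2/2
target 0/2/0 ∈ {TSO,PSO}

SC:no TSO:yes PSO:yes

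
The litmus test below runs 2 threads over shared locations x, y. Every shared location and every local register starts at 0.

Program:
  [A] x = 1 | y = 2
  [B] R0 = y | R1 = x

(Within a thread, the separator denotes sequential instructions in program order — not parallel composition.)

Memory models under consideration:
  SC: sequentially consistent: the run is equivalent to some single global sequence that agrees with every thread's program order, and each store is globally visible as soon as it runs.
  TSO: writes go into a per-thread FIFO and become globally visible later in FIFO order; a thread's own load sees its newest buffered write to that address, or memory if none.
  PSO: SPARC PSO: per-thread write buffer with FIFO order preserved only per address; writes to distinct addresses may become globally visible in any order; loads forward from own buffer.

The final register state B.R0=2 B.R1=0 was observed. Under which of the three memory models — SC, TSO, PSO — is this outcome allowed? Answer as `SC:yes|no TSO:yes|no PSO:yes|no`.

outcome vector order: (B.R0,B.R1)
[SC] allowed = {00 01 21}
[TSO] allowed = {00 01 21}
[PSO] allowed = {00 01 20 21}
target 20 ∈ {PSO}

SC:no TSO:no PSO:yes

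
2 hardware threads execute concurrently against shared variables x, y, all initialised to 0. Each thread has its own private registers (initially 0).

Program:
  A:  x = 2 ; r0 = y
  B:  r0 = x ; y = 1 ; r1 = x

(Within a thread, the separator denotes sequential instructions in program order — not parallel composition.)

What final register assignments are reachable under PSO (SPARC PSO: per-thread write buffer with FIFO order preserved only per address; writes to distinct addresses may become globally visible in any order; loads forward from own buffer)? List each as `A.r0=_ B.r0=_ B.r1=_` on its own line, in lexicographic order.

outcome vector order: (A.r0,B.r0,B.r1)
|PSO outcomes| = 6

A.r0=0 B.r0=0 B.r1=0
A.r0=0 B.r0=0 B.r1=2
A.r0=0 B.r0=2 B.r1=2
A.r0=1 B.r0=0 B.r1=0
A.r0=1 B.r0=0 B.r1=2
A.r0=1 B.r0=2 B.r1=2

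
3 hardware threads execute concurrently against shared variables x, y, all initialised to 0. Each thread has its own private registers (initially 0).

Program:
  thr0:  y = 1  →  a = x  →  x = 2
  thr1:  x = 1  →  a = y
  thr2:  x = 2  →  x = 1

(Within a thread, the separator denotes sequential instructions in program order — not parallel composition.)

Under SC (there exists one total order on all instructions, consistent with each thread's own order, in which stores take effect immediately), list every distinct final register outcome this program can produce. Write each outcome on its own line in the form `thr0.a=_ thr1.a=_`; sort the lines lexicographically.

outcome vector order: (thr0.a,thr1.a)
|SC outcomes| = 5

thr0.a=0 thr1.a=1
thr0.a=1 thr1.a=0
thr0.a=1 thr1.a=1
thr0.a=2 thr1.a=0
thr0.a=2 thr1.a=1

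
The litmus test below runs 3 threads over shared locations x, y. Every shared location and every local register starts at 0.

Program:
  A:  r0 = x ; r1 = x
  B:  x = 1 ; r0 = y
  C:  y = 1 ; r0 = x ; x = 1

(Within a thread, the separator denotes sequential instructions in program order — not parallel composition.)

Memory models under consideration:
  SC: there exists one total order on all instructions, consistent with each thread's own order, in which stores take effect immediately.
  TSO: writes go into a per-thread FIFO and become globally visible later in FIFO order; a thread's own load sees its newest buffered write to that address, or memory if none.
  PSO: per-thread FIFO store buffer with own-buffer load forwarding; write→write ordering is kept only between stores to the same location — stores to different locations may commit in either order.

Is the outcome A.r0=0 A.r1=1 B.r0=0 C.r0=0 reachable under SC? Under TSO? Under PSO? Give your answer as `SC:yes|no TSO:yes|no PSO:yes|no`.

outcome vector order: (A.r0,A.r1,B.r0,C.r0)
[SC] allowed = {(0,0,0,1), (0,0,1,0), (0,0,1,1), (0,1,0,1), (0,1,1,0), (0,1,1,1), (1,1,0,1), (1,1,1,0), (1,1,1,1)}
[TSO] allowed = {(0,0,0,0), (0,0,0,1), (0,0,1,0), (0,0,1,1), (0,1,0,0), (0,1,0,1), (0,1,1,0), (0,1,1,1), (1,1,0,0), (1,1,0,1), (1,1,1,0), (1,1,1,1)}
[PSO] allowed = {(0,0,0,0), (0,0,0,1), (0,0,1,0), (0,0,1,1), (0,1,0,0), (0,1,0,1), (0,1,1,0), (0,1,1,1), (1,1,0,0), (1,1,0,1), (1,1,1,0), (1,1,1,1)}
target (0,1,0,0) ∈ {TSO,PSO}

SC:no TSO:yes PSO:yes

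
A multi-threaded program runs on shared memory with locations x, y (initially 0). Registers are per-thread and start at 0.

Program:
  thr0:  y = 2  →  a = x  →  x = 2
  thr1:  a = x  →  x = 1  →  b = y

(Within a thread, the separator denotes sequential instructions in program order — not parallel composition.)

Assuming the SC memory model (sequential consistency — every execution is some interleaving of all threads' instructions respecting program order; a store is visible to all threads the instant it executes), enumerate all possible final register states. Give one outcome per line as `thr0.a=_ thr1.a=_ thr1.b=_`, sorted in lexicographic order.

outcome vector order: (thr0.a,thr1.a,thr1.b)
|SC outcomes| = 4

thr0.a=0 thr1.a=0 thr1.b=2
thr0.a=0 thr1.a=2 thr1.b=2
thr0.a=1 thr1.a=0 thr1.b=0
thr0.a=1 thr1.a=0 thr1.b=2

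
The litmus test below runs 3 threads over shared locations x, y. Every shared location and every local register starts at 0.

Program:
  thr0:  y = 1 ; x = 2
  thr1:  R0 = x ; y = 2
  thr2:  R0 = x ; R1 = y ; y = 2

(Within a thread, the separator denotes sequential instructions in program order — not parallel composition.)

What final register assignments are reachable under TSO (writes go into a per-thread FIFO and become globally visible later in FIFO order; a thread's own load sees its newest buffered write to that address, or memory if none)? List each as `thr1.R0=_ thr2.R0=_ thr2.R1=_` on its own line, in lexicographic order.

outcome vector order: (thr1.R0,thr2.R0,thr2.R1)
|TSO outcomes| = 10

thr1.R0=0 thr2.R0=0 thr2.R1=0
thr1.R0=0 thr2.R0=0 thr2.R1=1
thr1.R0=0 thr2.R0=0 thr2.R1=2
thr1.R0=0 thr2.R0=2 thr2.R1=1
thr1.R0=0 thr2.R0=2 thr2.R1=2
thr1.R0=2 thr2.R0=0 thr2.R1=0
thr1.R0=2 thr2.R0=0 thr2.R1=1
thr1.R0=2 thr2.R0=0 thr2.R1=2
thr1.R0=2 thr2.R0=2 thr2.R1=1
thr1.R0=2 thr2.R0=2 thr2.R1=2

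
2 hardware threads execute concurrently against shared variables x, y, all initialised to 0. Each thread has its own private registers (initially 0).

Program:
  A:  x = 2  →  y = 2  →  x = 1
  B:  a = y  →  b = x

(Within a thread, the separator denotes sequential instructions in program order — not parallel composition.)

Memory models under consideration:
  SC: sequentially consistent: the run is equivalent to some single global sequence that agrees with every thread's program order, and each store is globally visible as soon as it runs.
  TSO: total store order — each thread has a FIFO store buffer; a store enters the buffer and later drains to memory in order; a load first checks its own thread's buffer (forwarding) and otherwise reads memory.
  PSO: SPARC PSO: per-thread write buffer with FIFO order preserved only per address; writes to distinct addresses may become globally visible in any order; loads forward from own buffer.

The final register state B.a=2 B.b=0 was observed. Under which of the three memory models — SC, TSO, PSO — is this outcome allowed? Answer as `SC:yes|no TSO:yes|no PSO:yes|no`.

SC:no TSO:no PSO:yes

outcome vector order: (B.a,B.b)
SC (5): <0 0>; <0 1>; <0 2>; <2 1>; <2 2>
TSO (5): <0 0>; <0 1>; <0 2>; <2 1>; <2 2>
PSO (6): <0 0>; <0 1>; <0 2>; <2 0>; <2 1>; <2 2>
target <2 0> ∈ {PSO}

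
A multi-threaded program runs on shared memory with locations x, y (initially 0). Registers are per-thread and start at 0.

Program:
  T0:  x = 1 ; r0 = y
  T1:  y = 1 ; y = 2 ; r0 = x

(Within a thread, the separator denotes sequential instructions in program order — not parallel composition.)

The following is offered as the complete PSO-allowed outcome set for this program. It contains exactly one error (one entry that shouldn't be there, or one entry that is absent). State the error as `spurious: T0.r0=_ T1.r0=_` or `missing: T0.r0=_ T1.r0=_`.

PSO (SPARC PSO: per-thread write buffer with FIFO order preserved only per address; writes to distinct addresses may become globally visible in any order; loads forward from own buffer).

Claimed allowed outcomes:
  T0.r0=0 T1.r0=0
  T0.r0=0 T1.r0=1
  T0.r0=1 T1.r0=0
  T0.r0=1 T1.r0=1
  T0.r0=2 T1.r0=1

outcome vector order: (T0.r0,T1.r0)
PSO (6): 0/0, 0/1, 1/0, 1/1, 2/0, 2/1
PSO∖claimed = {2/0}

missing: T0.r0=2 T1.r0=0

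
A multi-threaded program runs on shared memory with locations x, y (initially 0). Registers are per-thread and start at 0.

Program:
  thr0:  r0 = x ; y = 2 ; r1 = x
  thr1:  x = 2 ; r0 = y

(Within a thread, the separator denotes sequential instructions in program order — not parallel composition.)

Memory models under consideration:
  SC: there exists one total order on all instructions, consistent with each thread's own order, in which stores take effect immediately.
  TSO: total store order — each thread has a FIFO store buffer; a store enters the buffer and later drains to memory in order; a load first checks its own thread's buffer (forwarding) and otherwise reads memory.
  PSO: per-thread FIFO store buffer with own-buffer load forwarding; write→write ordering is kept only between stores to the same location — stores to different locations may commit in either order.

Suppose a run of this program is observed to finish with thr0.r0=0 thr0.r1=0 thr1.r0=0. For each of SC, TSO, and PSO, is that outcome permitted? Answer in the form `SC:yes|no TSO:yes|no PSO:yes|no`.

SC:no TSO:yes PSO:yes

outcome vector order: (thr0.r0,thr0.r1,thr1.r0)
SC: 5 outcomes — {002; 020; 022; 220; 222}
TSO: 6 outcomes — {000; 002; 020; 022; 220; 222}
PSO: 6 outcomes — {000; 002; 020; 022; 220; 222}
target 000 ∈ {TSO,PSO}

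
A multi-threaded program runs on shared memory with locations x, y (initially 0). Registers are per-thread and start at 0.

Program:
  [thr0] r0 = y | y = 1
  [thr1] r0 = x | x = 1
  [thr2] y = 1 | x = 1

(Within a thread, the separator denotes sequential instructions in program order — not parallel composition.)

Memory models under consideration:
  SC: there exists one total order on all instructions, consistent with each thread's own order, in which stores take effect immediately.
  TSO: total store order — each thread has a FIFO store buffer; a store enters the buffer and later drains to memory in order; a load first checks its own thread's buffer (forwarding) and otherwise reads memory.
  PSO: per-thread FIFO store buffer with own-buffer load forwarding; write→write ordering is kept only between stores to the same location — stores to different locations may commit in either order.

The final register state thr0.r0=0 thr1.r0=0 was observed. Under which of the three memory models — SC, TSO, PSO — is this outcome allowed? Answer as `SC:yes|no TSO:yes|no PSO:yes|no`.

outcome vector order: (thr0.r0,thr1.r0)
SC (4): <0 0>; <0 1>; <1 0>; <1 1>
TSO (4): <0 0>; <0 1>; <1 0>; <1 1>
PSO (4): <0 0>; <0 1>; <1 0>; <1 1>
target <0 0> ∈ {SC,TSO,PSO}

SC:yes TSO:yes PSO:yes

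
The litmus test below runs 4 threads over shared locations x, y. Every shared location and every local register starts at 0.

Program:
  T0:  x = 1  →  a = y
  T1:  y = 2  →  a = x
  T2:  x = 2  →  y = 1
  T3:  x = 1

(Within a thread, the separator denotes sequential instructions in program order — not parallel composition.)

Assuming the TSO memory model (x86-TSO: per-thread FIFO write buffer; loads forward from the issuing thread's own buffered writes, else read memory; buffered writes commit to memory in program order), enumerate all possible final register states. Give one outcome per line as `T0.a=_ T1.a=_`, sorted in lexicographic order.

T0.a=0 T1.a=0
T0.a=0 T1.a=1
T0.a=0 T1.a=2
T0.a=1 T1.a=0
T0.a=1 T1.a=1
T0.a=1 T1.a=2
T0.a=2 T1.a=0
T0.a=2 T1.a=1
T0.a=2 T1.a=2

outcome vector order: (T0.a,T1.a)
|TSO outcomes| = 9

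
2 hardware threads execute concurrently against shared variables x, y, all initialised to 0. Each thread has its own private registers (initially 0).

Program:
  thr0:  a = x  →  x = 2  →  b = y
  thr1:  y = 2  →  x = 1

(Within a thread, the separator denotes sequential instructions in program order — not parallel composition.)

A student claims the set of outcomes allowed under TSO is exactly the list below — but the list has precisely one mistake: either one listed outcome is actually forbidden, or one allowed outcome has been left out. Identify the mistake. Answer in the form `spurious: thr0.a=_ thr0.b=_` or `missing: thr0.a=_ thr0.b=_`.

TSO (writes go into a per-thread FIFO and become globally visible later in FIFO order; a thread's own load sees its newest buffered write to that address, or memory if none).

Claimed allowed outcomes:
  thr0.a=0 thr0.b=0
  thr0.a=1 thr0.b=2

outcome vector order: (thr0.a,thr0.b)
TSO (3): (0,0), (0,2), (1,2)
TSO∖claimed = {(0,2)}

missing: thr0.a=0 thr0.b=2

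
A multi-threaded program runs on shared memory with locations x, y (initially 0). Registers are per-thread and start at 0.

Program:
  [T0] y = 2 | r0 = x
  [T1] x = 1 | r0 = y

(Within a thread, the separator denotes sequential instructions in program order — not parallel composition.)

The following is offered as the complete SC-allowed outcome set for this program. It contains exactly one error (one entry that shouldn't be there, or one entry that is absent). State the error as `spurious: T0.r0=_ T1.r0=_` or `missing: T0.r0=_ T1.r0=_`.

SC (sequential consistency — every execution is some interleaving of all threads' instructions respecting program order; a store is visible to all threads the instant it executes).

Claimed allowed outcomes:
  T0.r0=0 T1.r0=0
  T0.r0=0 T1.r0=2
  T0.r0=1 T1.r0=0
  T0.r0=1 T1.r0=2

outcome vector order: (T0.r0,T1.r0)
SC (3): <0 2> <1 0> <1 2>
claimed∖SC = {<0 0>}

spurious: T0.r0=0 T1.r0=0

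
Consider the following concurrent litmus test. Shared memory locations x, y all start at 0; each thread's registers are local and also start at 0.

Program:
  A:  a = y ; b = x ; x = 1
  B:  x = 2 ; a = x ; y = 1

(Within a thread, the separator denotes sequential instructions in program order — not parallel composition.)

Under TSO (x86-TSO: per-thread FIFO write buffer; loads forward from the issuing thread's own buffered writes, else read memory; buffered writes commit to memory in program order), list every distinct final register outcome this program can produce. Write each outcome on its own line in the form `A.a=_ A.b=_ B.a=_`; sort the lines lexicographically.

outcome vector order: (A.a,A.b,B.a)
|TSO outcomes| = 5

A.a=0 A.b=0 B.a=1
A.a=0 A.b=0 B.a=2
A.a=0 A.b=2 B.a=1
A.a=0 A.b=2 B.a=2
A.a=1 A.b=2 B.a=2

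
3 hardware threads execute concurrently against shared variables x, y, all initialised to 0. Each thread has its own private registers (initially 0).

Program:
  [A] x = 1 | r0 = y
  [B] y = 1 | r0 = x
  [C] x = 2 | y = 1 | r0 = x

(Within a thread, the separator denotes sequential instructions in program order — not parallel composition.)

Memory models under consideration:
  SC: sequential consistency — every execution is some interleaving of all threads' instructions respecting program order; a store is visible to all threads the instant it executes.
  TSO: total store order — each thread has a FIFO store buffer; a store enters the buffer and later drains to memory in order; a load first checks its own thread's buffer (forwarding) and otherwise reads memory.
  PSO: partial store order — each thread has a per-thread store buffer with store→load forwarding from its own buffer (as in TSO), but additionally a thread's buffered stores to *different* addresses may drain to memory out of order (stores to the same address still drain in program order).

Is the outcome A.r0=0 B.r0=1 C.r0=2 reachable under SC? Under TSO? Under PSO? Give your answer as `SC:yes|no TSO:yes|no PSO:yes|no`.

SC:yes TSO:yes PSO:yes

outcome vector order: (A.r0,B.r0,C.r0)
SC: 9 outcomes — {0/1/1 0/1/2 0/2/2 1/0/1 1/0/2 1/1/1 1/1/2 1/2/1 1/2/2}
TSO: 12 outcomes — {0/0/1 0/0/2 0/1/1 0/1/2 0/2/1 0/2/2 1/0/1 1/0/2 1/1/1 1/1/2 1/2/1 1/2/2}
PSO: 12 outcomes — {0/0/1 0/0/2 0/1/1 0/1/2 0/2/1 0/2/2 1/0/1 1/0/2 1/1/1 1/1/2 1/2/1 1/2/2}
target 0/1/2 ∈ {SC,TSO,PSO}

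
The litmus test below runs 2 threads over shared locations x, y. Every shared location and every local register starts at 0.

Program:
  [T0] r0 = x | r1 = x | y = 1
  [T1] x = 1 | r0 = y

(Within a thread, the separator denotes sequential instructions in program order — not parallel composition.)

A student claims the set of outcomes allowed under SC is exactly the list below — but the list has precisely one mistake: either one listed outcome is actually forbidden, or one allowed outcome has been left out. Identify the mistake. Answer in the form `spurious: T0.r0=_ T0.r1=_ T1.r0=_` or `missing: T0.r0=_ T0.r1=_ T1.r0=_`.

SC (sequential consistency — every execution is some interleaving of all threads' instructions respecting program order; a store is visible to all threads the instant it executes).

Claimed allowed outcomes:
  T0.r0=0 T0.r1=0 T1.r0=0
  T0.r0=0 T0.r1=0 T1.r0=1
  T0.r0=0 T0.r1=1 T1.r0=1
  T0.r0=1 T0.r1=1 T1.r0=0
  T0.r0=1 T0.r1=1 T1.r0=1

missing: T0.r0=0 T0.r1=1 T1.r0=0

outcome vector order: (T0.r0,T0.r1,T1.r0)
under SC → 0/0/0, 0/0/1, 0/1/0, 0/1/1, 1/1/0, 1/1/1
SC∖claimed = {0/1/0}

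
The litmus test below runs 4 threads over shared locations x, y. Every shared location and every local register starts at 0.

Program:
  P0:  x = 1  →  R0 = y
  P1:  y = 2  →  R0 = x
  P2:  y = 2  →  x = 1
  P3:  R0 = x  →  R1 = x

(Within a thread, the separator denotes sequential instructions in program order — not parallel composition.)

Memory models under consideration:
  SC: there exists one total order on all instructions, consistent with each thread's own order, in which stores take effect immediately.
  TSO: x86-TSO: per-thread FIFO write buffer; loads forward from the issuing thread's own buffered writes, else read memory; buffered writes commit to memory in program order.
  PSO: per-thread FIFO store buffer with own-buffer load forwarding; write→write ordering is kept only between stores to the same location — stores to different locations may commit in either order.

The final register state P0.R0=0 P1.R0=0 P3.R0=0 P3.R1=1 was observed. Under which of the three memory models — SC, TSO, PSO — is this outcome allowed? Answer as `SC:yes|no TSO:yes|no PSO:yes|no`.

SC:no TSO:yes PSO:yes

outcome vector order: (P0.R0,P1.R0,P3.R0,P3.R1)
[SC] allowed = {(0,1,0,0); (0,1,0,1); (0,1,1,1); (2,0,0,0); (2,0,0,1); (2,0,1,1); (2,1,0,0); (2,1,0,1); (2,1,1,1)}
[TSO] allowed = {(0,0,0,0); (0,0,0,1); (0,0,1,1); (0,1,0,0); (0,1,0,1); (0,1,1,1); (2,0,0,0); (2,0,0,1); (2,0,1,1); (2,1,0,0); (2,1,0,1); (2,1,1,1)}
[PSO] allowed = {(0,0,0,0); (0,0,0,1); (0,0,1,1); (0,1,0,0); (0,1,0,1); (0,1,1,1); (2,0,0,0); (2,0,0,1); (2,0,1,1); (2,1,0,0); (2,1,0,1); (2,1,1,1)}
target (0,0,0,1) ∈ {TSO,PSO}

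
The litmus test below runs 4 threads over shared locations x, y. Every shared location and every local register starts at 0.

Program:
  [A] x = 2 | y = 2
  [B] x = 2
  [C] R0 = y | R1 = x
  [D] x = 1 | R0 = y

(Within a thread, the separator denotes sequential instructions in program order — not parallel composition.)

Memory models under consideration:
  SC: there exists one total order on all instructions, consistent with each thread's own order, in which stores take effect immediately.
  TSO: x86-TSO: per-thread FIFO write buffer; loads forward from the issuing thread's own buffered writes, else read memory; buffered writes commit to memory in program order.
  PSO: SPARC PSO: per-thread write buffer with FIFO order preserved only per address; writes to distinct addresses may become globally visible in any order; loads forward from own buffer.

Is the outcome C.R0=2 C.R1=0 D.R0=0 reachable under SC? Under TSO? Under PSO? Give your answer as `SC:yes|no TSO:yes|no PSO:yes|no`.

SC:no TSO:no PSO:yes

outcome vector order: (C.R0,C.R1,D.R0)
SC: 10 outcomes — {<0 0 0>, <0 0 2>, <0 1 0>, <0 1 2>, <0 2 0>, <0 2 2>, <2 1 0>, <2 1 2>, <2 2 0>, <2 2 2>}
TSO: 10 outcomes — {<0 0 0>, <0 0 2>, <0 1 0>, <0 1 2>, <0 2 0>, <0 2 2>, <2 1 0>, <2 1 2>, <2 2 0>, <2 2 2>}
PSO: 12 outcomes — {<0 0 0>, <0 0 2>, <0 1 0>, <0 1 2>, <0 2 0>, <0 2 2>, <2 0 0>, <2 0 2>, <2 1 0>, <2 1 2>, <2 2 0>, <2 2 2>}
target <2 0 0> ∈ {PSO}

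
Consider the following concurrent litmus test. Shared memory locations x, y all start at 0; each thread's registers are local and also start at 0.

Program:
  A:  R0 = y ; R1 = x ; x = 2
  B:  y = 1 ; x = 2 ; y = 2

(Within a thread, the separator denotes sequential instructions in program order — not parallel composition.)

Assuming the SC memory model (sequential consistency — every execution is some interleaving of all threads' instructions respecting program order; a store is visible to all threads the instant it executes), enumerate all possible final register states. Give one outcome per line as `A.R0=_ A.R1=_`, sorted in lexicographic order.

A.R0=0 A.R1=0
A.R0=0 A.R1=2
A.R0=1 A.R1=0
A.R0=1 A.R1=2
A.R0=2 A.R1=2

outcome vector order: (A.R0,A.R1)
|SC outcomes| = 5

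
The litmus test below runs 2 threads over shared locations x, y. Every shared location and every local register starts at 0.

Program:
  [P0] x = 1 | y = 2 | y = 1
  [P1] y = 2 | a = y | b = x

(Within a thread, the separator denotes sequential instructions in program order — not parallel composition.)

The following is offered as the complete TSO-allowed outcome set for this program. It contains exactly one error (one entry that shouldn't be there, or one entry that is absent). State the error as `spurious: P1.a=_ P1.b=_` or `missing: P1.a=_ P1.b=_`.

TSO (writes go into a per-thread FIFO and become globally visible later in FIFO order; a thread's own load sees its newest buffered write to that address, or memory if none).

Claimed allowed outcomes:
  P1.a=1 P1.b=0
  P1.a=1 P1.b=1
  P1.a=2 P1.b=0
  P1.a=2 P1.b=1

spurious: P1.a=1 P1.b=0

outcome vector order: (P1.a,P1.b)
TSO (3): 1/1, 2/0, 2/1
claimed∖TSO = {1/0}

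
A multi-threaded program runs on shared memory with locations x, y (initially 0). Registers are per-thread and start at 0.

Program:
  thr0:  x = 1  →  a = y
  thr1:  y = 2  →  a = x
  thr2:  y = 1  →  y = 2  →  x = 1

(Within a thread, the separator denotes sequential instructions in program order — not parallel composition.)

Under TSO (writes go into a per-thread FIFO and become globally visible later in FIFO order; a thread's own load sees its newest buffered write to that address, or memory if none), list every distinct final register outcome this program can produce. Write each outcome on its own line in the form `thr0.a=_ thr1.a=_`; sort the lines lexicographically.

thr0.a=0 thr1.a=0
thr0.a=0 thr1.a=1
thr0.a=1 thr1.a=0
thr0.a=1 thr1.a=1
thr0.a=2 thr1.a=0
thr0.a=2 thr1.a=1

outcome vector order: (thr0.a,thr1.a)
|TSO outcomes| = 6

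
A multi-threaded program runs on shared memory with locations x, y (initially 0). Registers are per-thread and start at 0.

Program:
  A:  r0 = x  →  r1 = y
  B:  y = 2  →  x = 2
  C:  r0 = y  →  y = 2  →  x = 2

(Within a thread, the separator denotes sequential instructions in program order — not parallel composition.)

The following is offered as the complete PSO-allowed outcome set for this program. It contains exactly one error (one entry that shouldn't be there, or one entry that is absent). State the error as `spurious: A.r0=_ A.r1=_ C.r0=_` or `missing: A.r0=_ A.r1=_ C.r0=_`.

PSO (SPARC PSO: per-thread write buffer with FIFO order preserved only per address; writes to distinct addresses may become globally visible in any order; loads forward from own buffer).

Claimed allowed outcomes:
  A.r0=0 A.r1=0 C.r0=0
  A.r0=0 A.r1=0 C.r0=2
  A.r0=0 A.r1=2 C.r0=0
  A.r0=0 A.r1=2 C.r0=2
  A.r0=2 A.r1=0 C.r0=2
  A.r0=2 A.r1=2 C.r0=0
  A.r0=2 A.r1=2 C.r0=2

missing: A.r0=2 A.r1=0 C.r0=0

outcome vector order: (A.r0,A.r1,C.r0)
under PSO → <0 0 0>; <0 0 2>; <0 2 0>; <0 2 2>; <2 0 0>; <2 0 2>; <2 2 0>; <2 2 2>
PSO∖claimed = {<2 0 0>}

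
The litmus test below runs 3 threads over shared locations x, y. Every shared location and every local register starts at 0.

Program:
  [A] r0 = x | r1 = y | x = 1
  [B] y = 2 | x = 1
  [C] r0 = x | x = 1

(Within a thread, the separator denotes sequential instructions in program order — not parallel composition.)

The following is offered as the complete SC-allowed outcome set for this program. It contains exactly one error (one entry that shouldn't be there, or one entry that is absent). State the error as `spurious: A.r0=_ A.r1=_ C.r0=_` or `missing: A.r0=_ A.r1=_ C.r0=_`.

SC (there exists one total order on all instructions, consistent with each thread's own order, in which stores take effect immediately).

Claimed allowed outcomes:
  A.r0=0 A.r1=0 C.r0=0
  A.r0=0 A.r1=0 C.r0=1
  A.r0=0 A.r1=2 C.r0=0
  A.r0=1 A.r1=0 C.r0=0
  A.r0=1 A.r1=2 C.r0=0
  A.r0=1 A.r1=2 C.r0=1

missing: A.r0=0 A.r1=2 C.r0=1

outcome vector order: (A.r0,A.r1,C.r0)
SC: 7 outcomes — {<0 0 0>; <0 0 1>; <0 2 0>; <0 2 1>; <1 0 0>; <1 2 0>; <1 2 1>}
SC∖claimed = {<0 2 1>}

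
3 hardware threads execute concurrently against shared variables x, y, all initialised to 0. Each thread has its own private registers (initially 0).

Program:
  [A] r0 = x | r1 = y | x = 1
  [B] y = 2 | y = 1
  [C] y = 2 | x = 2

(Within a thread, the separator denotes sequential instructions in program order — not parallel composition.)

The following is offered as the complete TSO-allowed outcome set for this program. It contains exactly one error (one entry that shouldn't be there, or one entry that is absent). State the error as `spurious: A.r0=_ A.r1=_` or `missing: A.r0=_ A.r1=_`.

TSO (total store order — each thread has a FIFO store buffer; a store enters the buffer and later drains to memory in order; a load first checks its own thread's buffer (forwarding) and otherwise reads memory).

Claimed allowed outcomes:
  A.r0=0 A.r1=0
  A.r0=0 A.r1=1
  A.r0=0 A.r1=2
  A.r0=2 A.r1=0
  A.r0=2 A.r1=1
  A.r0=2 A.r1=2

spurious: A.r0=2 A.r1=0

outcome vector order: (A.r0,A.r1)
TSO (5): <0 0>, <0 1>, <0 2>, <2 1>, <2 2>
claimed∖TSO = {<2 0>}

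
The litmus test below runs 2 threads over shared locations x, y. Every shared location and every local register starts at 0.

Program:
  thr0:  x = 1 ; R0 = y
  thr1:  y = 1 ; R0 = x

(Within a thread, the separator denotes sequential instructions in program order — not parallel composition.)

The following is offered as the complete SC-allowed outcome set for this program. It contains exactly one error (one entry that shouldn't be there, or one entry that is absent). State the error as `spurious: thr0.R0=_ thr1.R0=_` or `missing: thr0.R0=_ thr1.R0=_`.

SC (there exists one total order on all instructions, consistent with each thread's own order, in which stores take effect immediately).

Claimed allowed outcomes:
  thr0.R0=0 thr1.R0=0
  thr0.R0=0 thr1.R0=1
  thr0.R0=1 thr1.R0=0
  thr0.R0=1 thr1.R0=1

spurious: thr0.R0=0 thr1.R0=0

outcome vector order: (thr0.R0,thr1.R0)
SC (3): <0 1> <1 0> <1 1>
claimed∖SC = {<0 0>}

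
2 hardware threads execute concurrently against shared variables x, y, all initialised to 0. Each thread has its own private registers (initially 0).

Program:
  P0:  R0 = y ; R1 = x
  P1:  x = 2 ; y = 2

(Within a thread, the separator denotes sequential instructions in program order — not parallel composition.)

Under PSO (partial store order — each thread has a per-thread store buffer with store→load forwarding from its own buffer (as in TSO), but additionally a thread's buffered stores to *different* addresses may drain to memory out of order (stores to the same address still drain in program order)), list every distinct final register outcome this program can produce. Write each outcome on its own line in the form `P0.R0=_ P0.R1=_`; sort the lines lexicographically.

outcome vector order: (P0.R0,P0.R1)
|PSO outcomes| = 4

P0.R0=0 P0.R1=0
P0.R0=0 P0.R1=2
P0.R0=2 P0.R1=0
P0.R0=2 P0.R1=2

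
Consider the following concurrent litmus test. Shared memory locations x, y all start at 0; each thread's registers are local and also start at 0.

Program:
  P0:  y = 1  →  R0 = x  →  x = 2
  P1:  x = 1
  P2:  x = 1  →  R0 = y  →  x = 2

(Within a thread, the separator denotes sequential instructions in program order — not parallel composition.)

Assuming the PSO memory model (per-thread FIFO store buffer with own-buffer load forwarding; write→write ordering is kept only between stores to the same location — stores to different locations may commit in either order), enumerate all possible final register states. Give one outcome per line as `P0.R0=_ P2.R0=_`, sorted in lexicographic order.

outcome vector order: (P0.R0,P2.R0)
|PSO outcomes| = 6

P0.R0=0 P2.R0=0
P0.R0=0 P2.R0=1
P0.R0=1 P2.R0=0
P0.R0=1 P2.R0=1
P0.R0=2 P2.R0=0
P0.R0=2 P2.R0=1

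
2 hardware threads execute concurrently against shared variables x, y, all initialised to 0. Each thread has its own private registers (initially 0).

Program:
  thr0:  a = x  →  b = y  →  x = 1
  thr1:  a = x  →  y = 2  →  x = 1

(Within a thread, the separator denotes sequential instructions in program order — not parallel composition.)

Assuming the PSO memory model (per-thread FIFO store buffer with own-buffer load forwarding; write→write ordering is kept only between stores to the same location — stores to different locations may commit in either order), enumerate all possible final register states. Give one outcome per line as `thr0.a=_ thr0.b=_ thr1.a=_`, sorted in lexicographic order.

outcome vector order: (thr0.a,thr0.b,thr1.a)
|PSO outcomes| = 5

thr0.a=0 thr0.b=0 thr1.a=0
thr0.a=0 thr0.b=0 thr1.a=1
thr0.a=0 thr0.b=2 thr1.a=0
thr0.a=1 thr0.b=0 thr1.a=0
thr0.a=1 thr0.b=2 thr1.a=0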